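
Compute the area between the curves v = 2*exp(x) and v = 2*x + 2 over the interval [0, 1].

-5 + 2*exp(1)

On [0, 1], (2*exp(x)) - (2*x + 2) = -2*x + 2*exp(x) - 2 is ≥ 0 throughout, so the area is a single integral of |-2*x + 2*exp(x) - 2|.
∫[0,1] (-2*x + 2*exp(x) - 2) dx = -5 + 2*exp(1).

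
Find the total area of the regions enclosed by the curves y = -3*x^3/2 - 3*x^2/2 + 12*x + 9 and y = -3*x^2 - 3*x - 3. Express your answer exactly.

Set the curves equal: -3*x^3/2 - 3*x^2/2 + 12*x + 9 = -3*x^2 - 3*x - 3, so -3*x^3/2 + 3*x^2/2 + 15*x + 12 = 0, which factors as -3*(x - 4)*(x + 1)*(x + 2)/2 = 0. The curves meet at x = -2, -1, 4.
On [-2, -1], y = -3*x^2 - 3*x - 3 is on top; that piece has area ∫[-2,-1] (-(-3*x^3/2 + 3*x^2/2 + 15*x + 12)) dx = 11/8.
On [-1, 4], y = -3*x^3/2 - 3*x^2/2 + 12*x + 9 is on top; that piece has area ∫[-1,4] (-3*x^3/2 + 3*x^2/2 + 15*x + 12) dx = 875/8.
Total enclosed area = 11/8 + 875/8 = 443/4.

443/4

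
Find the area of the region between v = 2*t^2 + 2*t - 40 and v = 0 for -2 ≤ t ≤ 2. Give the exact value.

On [-2, 2], (2*t^2 + 2*t - 40) - (0) = 2*t^2 + 2*t - 40 is ≤ 0 throughout, so the area is a single integral of |2*t^2 + 2*t - 40|.
∫[-2,2] (2*t^2 + 2*t - 40) dt = -448/3; the area of that piece is 448/3.

448/3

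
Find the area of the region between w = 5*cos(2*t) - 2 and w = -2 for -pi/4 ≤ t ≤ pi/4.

5

On [-pi/4, pi/4], (5*cos(2*t) - 2) - (-2) = 5*cos(2*t) is ≥ 0 throughout, so the area is a single integral of |5*cos(2*t)|.
∫[-pi/4,pi/4] (5*cos(2*t)) dt = 5.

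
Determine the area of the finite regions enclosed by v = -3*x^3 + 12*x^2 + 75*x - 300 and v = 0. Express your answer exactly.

4019/2

Set the curves equal: -3*x^3 + 12*x^2 + 75*x - 300 = 0, so -3*x^3 + 12*x^2 + 75*x - 300 = 0, which factors as -3*(x - 5)*(x - 4)*(x + 5) = 0. The curves meet at x = -5, 4, 5.
On [-5, 4], v = 0 is on top; that piece has area ∫[-5,4] (-(-3*x^3 + 12*x^2 + 75*x - 300)) dx = 8019/4.
On [4, 5], v = -3*x^3 + 12*x^2 + 75*x - 300 is on top; that piece has area ∫[4,5] (-3*x^3 + 12*x^2 + 75*x - 300) dx = 19/4.
Total enclosed area = 8019/4 + 19/4 = 4019/2.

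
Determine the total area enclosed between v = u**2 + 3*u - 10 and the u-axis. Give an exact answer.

343/6

The curve meets the u-axis where u**2 + 3*u - 10 = 0, i.e. (u - 2)*(u + 5) = 0, at u = -5, 2.
On [-5, 2] the curve lies below the axis; ∫[-5,2] (u**2 + 3*u - 10) du = -343/6, giving area 343/6.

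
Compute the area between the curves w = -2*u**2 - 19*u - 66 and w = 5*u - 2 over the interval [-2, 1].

162

On [-2, 1], (-2*u**2 - 19*u - 66) - (5*u - 2) = -2*u**2 - 24*u - 64 is ≤ 0 throughout, so the area is a single integral of |-2*u**2 - 24*u - 64|.
∫[-2,1] (-2*u**2 - 24*u - 64) du = -162; the area of that piece is 162.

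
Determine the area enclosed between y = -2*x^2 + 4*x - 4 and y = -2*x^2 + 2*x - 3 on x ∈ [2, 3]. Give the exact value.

4

On [2, 3], (-2*x^2 + 4*x - 4) - (-2*x^2 + 2*x - 3) = 2*x - 1 is ≥ 0 throughout, so the area is a single integral of |2*x - 1|.
∫[2,3] (2*x - 1) dx = 4.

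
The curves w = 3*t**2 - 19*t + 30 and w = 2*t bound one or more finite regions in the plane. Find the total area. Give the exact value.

27/2

Set the curves equal: 3*t**2 - 19*t + 30 = 2*t, so 3*t**2 - 21*t + 30 = 0, which factors as 3*(t - 5)*(t - 2) = 0. The curves meet at t = 2, 5.
On [2, 5], w = 2*t is on top; that piece has area ∫[2,5] (-(3*t**2 - 21*t + 30)) dt = 27/2.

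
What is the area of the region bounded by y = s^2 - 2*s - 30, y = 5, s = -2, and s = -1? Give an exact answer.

On [-2, -1], (s^2 - 2*s - 30) - (5) = s^2 - 2*s - 35 is ≤ 0 throughout, so the area is a single integral of |s^2 - 2*s - 35|.
∫[-2,-1] (s^2 - 2*s - 35) ds = -89/3; the area of that piece is 89/3.

89/3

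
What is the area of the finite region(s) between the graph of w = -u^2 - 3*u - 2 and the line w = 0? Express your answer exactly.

The curve meets the u-axis where -u^2 - 3*u - 2 = 0, i.e. -(u + 1)*(u + 2) = 0, at u = -2, -1.
On [-2, -1] the curve lies above the axis; ∫[-2,-1] (-u^2 - 3*u - 2) du = 1/6, giving area 1/6.

1/6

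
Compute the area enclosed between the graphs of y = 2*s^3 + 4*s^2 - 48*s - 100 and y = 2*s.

2459/3

Set the curves equal: 2*s^3 + 4*s^2 - 48*s - 100 = 2*s, so 2*s^3 + 4*s^2 - 50*s - 100 = 0, which factors as 2*(s - 5)*(s + 2)*(s + 5) = 0. The curves meet at s = -5, -2, 5.
On [-5, -2], y = 2*s^3 + 4*s^2 - 48*s - 100 is on top; that piece has area ∫[-5,-2] (2*s^3 + 4*s^2 - 50*s - 100) ds = 153/2.
On [-2, 5], y = 2*s is on top; that piece has area ∫[-2,5] (-(2*s^3 + 4*s^2 - 50*s - 100)) ds = 4459/6.
Total enclosed area = 153/2 + 4459/6 = 2459/3.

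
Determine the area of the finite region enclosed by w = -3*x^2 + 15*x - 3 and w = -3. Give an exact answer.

125/2

Set the curves equal: -3*x^2 + 15*x - 3 = -3, so -3*x^2 + 15*x = 0, which factors as -3*x*(x - 5) = 0. The curves meet at x = 0, 5.
On [0, 5], w = -3*x^2 + 15*x - 3 is on top; that piece has area ∫[0,5] (-3*x^2 + 15*x) dx = 125/2.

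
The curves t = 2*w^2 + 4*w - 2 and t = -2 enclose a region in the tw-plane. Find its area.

8/3

Both boundary curves give t as a function of w, so integrate with respect to w. Setting them equal: 2*w^2 + 4*w = 0, i.e. 2*w*(w + 2) = 0, so they meet at w = -2, 0.
For w in [-2, 0], t = 2*w^2 + 4*w - 2 is on the left; area = ∫[-2,0] (-(2*w^2 + 4*w)) dw = 8/3.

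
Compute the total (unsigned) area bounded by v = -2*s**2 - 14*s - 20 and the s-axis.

The curve meets the s-axis where -2*s**2 - 14*s - 20 = 0, i.e. -2*(s + 2)*(s + 5) = 0, at s = -5, -2.
On [-5, -2] the curve lies above the axis; ∫[-5,-2] (-2*s**2 - 14*s - 20) ds = 9, giving area 9.

9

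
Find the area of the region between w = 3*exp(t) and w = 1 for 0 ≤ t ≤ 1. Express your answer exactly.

-4 + 3*exp(1)

On [0, 1], (3*exp(t)) - (1) = 3*exp(t) - 1 is ≥ 0 throughout, so the area is a single integral of |3*exp(t) - 1|.
∫[0,1] (3*exp(t) - 1) dt = -4 + 3*exp(1).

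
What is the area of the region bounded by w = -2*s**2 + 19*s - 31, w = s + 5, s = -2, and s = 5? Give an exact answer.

The difference (-2*s**2 + 19*s - 31) - (s + 5) = -2*s**2 + 18*s - 36 changes sign at s = 3 inside [-2, 5], so split the integral there.
∫[-2,3] (-2*s**2 + 18*s - 36) ds = -475/3; the area of that piece is 475/3.
∫[3,5] (-2*s**2 + 18*s - 36) ds = 20/3.
Total area = 475/3 + 20/3 = 165.

165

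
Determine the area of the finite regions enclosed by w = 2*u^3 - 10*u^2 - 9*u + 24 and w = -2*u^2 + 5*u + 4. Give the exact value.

Set the curves equal: 2*u^3 - 10*u^2 - 9*u + 24 = -2*u^2 + 5*u + 4, so 2*u^3 - 8*u^2 - 14*u + 20 = 0, which factors as 2*(u - 5)*(u - 1)*(u + 2) = 0. The curves meet at u = -2, 1, 5.
On [-2, 1], w = 2*u^3 - 10*u^2 - 9*u + 24 is on top; that piece has area ∫[-2,1] (2*u^3 - 8*u^2 - 14*u + 20) du = 99/2.
On [1, 5], w = -2*u^2 + 5*u + 4 is on top; that piece has area ∫[1,5] (-(2*u^3 - 8*u^2 - 14*u + 20)) du = 320/3.
Total enclosed area = 99/2 + 320/3 = 937/6.

937/6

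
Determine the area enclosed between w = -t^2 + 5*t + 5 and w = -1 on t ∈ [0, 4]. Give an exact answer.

128/3

On [0, 4], (-t^2 + 5*t + 5) - (-1) = -t^2 + 5*t + 6 is ≥ 0 throughout, so the area is a single integral of |-t^2 + 5*t + 6|.
∫[0,4] (-t^2 + 5*t + 6) dt = 128/3.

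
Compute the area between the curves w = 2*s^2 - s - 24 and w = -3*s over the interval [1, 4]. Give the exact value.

The difference (2*s^2 - s - 24) - (-3*s) = 2*s^2 + 2*s - 24 changes sign at s = 3 inside [1, 4], so split the integral there.
∫[1,3] (2*s^2 + 2*s - 24) ds = -68/3; the area of that piece is 68/3.
∫[3,4] (2*s^2 + 2*s - 24) ds = 23/3.
Total area = 68/3 + 23/3 = 91/3.

91/3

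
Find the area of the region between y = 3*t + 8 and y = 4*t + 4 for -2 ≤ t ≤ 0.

10

On [-2, 0], (3*t + 8) - (4*t + 4) = -t + 4 is ≥ 0 throughout, so the area is a single integral of |-t + 4|.
∫[-2,0] (-t + 4) dt = 10.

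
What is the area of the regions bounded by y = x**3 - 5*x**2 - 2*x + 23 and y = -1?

Set the curves equal: x**3 - 5*x**2 - 2*x + 23 = -1, so x**3 - 5*x**2 - 2*x + 24 = 0, which factors as (x - 4)*(x - 3)*(x + 2) = 0. The curves meet at x = -2, 3, 4.
On [-2, 3], y = x**3 - 5*x**2 - 2*x + 23 is on top; that piece has area ∫[-2,3] (x**3 - 5*x**2 - 2*x + 24) dx = 875/12.
On [3, 4], y = -1 is on top; that piece has area ∫[3,4] (-(x**3 - 5*x**2 - 2*x + 24)) dx = 11/12.
Total enclosed area = 875/12 + 11/12 = 443/6.

443/6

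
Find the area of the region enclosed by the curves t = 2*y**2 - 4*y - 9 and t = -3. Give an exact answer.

Both boundary curves give t as a function of y, so integrate with respect to y. Setting them equal: 2*y**2 - 4*y - 6 = 0, i.e. 2*(y - 3)*(y + 1) = 0, so they meet at y = -1, 3.
For y in [-1, 3], t = 2*y**2 - 4*y - 9 is on the left; area = ∫[-1,3] (-(2*y**2 - 4*y - 6)) dy = 64/3.

64/3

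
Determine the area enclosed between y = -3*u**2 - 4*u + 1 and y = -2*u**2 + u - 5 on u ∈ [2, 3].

77/6

On [2, 3], (-3*u**2 - 4*u + 1) - (-2*u**2 + u - 5) = -u**2 - 5*u + 6 is ≤ 0 throughout, so the area is a single integral of |-u**2 - 5*u + 6|.
∫[2,3] (-u**2 - 5*u + 6) du = -77/6; the area of that piece is 77/6.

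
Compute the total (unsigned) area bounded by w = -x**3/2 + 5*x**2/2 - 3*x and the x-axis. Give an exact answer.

37/24

The curve meets the x-axis where -x**3/2 + 5*x**2/2 - 3*x = 0, i.e. -x*(x - 3)*(x - 2)/2 = 0, at x = 0, 2, 3.
On [0, 2] the curve lies below the axis; ∫[0,2] (-x**3/2 + 5*x**2/2 - 3*x) dx = -4/3, giving area 4/3.
On [2, 3] the curve lies above the axis; ∫[2,3] (-x**3/2 + 5*x**2/2 - 3*x) dx = 5/24, giving area 5/24.
Total area = 4/3 + 5/24 = 37/24.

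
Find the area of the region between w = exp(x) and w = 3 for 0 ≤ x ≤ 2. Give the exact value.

-11 + 6*log(3) + exp(2)

The difference (exp(x)) - (3) = exp(x) - 3 changes sign at x = log(3) inside [0, 2], so split the integral there.
∫[0,log(3)] (exp(x) - 3) dx = 2 - log(27); the area of that piece is -2 + log(27).
∫[log(3),2] (exp(x) - 3) dx = -9 + 3*log(3) + exp(2).
Total area = (-2 + log(27)) + (-9 + 3*log(3) + exp(2)) = -11 + 6*log(3) + exp(2).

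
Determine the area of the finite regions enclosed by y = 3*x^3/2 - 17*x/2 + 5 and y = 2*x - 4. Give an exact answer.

393/8

Set the curves equal: 3*x^3/2 - 17*x/2 + 5 = 2*x - 4, so 3*x^3/2 - 21*x/2 + 9 = 0, which factors as 3*(x - 2)*(x - 1)*(x + 3)/2 = 0. The curves meet at x = -3, 1, 2.
On [-3, 1], y = 3*x^3/2 - 17*x/2 + 5 is on top; that piece has area ∫[-3,1] (3*x^3/2 - 21*x/2 + 9) dx = 48.
On [1, 2], y = 2*x - 4 is on top; that piece has area ∫[1,2] (-(3*x^3/2 - 21*x/2 + 9)) dx = 9/8.
Total enclosed area = 48 + 9/8 = 393/8.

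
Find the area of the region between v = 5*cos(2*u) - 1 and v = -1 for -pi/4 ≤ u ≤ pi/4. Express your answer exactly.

5

On [-pi/4, pi/4], (5*cos(2*u) - 1) - (-1) = 5*cos(2*u) is ≥ 0 throughout, so the area is a single integral of |5*cos(2*u)|.
∫[-pi/4,pi/4] (5*cos(2*u)) du = 5.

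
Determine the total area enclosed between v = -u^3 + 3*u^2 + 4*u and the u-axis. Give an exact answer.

131/4

The curve meets the u-axis where -u^3 + 3*u^2 + 4*u = 0, i.e. -u*(u - 4)*(u + 1) = 0, at u = -1, 0, 4.
On [-1, 0] the curve lies below the axis; ∫[-1,0] (-u^3 + 3*u^2 + 4*u) du = -3/4, giving area 3/4.
On [0, 4] the curve lies above the axis; ∫[0,4] (-u^3 + 3*u^2 + 4*u) du = 32, giving area 32.
Total area = 3/4 + 32 = 131/4.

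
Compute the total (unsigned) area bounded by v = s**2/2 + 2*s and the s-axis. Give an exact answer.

16/3

The curve meets the s-axis where s**2/2 + 2*s = 0, i.e. s*(s + 4)/2 = 0, at s = -4, 0.
On [-4, 0] the curve lies below the axis; ∫[-4,0] (s**2/2 + 2*s) ds = -16/3, giving area 16/3.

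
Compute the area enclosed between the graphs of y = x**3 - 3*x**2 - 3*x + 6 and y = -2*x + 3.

Set the curves equal: x**3 - 3*x**2 - 3*x + 6 = -2*x + 3, so x**3 - 3*x**2 - x + 3 = 0, which factors as (x - 3)*(x - 1)*(x + 1) = 0. The curves meet at x = -1, 1, 3.
On [-1, 1], y = x**3 - 3*x**2 - 3*x + 6 is on top; that piece has area ∫[-1,1] (x**3 - 3*x**2 - x + 3) dx = 4.
On [1, 3], y = -2*x + 3 is on top; that piece has area ∫[1,3] (-(x**3 - 3*x**2 - x + 3)) dx = 4.
Total enclosed area = 4 + 4 = 8.

8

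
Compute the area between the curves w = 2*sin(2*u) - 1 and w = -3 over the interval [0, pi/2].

On [0, pi/2], (2*sin(2*u) - 1) - (-3) = 2*sin(2*u) + 2 is ≥ 0 throughout, so the area is a single integral of |2*sin(2*u) + 2|.
∫[0,pi/2] (2*sin(2*u) + 2) du = 2 + pi.

2 + pi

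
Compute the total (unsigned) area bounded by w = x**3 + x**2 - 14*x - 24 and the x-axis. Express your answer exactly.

The curve meets the x-axis where x**3 + x**2 - 14*x - 24 = 0, i.e. (x - 4)*(x + 2)*(x + 3) = 0, at x = -3, -2, 4.
On [-3, -2] the curve lies above the axis; ∫[-3,-2] (x**3 + x**2 - 14*x - 24) dx = 13/12, giving area 13/12.
On [-2, 4] the curve lies below the axis; ∫[-2,4] (x**3 + x**2 - 14*x - 24) dx = -144, giving area 144.
Total area = 13/12 + 144 = 1741/12.

1741/12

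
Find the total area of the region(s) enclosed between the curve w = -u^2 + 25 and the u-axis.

500/3

The curve meets the u-axis where -u^2 + 25 = 0, i.e. -(u - 5)*(u + 5) = 0, at u = -5, 5.
On [-5, 5] the curve lies above the axis; ∫[-5,5] (-u^2 + 25) du = 500/3, giving area 500/3.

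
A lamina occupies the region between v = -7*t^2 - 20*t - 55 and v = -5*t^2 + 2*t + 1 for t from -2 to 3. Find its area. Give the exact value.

On [-2, 3], (-7*t^2 - 20*t - 55) - (-5*t^2 + 2*t + 1) = -2*t^2 - 22*t - 56 is ≤ 0 throughout, so the area is a single integral of |-2*t^2 - 22*t - 56|.
∫[-2,3] (-2*t^2 - 22*t - 56) dt = -1075/3; the area of that piece is 1075/3.

1075/3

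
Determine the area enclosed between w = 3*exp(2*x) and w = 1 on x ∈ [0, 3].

On [0, 3], (3*exp(2*x)) - (1) = 3*exp(2*x) - 1 is ≥ 0 throughout, so the area is a single integral of |3*exp(2*x) - 1|.
∫[0,3] (3*exp(2*x) - 1) dx = -9/2 + 3*exp(6)/2.

-9/2 + 3*exp(6)/2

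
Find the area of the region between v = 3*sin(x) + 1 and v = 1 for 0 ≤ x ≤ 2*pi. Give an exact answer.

The difference (3*sin(x) + 1) - (1) = 3*sin(x) changes sign at x = pi inside [0, 2*pi], so split the integral there.
∫[0,pi] (3*sin(x)) dx = 6.
∫[pi,2*pi] (3*sin(x)) dx = -6; the area of that piece is 6.
Total area = 6 + 6 = 12.

12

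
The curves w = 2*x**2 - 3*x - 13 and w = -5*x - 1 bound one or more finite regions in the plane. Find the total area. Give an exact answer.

Set the curves equal: 2*x**2 - 3*x - 13 = -5*x - 1, so 2*x**2 + 2*x - 12 = 0, which factors as 2*(x - 2)*(x + 3) = 0. The curves meet at x = -3, 2.
On [-3, 2], w = -5*x - 1 is on top; that piece has area ∫[-3,2] (-(2*x**2 + 2*x - 12)) dx = 125/3.

125/3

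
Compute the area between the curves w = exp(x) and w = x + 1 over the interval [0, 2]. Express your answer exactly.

On [0, 2], (exp(x)) - (x + 1) = -x + exp(x) - 1 is ≥ 0 throughout, so the area is a single integral of |-x + exp(x) - 1|.
∫[0,2] (-x + exp(x) - 1) dx = -5 + exp(2).

-5 + exp(2)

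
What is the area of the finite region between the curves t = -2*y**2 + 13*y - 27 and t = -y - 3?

Both boundary curves give t as a function of y, so integrate with respect to y. Setting them equal: -2*y**2 + 14*y - 24 = 0, i.e. -2*(y - 4)*(y - 3) = 0, so they meet at y = 3, 4.
For y in [3, 4], t = -2*y**2 + 13*y - 27 is on the right; area = ∫[3,4] (-2*y**2 + 14*y - 24) dy = 1/3.

1/3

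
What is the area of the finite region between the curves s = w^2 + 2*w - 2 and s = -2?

4/3

Both boundary curves give s as a function of w, so integrate with respect to w. Setting them equal: w^2 + 2*w = 0, i.e. w*(w + 2) = 0, so they meet at w = -2, 0.
For w in [-2, 0], s = w^2 + 2*w - 2 is on the left; area = ∫[-2,0] (-(w^2 + 2*w)) dw = 4/3.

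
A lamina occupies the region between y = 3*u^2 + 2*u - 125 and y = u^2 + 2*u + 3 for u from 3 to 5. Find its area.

572/3

On [3, 5], (3*u^2 + 2*u - 125) - (u^2 + 2*u + 3) = 2*u^2 - 128 is ≤ 0 throughout, so the area is a single integral of |2*u^2 - 128|.
∫[3,5] (2*u^2 - 128) du = -572/3; the area of that piece is 572/3.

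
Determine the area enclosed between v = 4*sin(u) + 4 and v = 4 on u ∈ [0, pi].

8

On [0, pi], (4*sin(u) + 4) - (4) = 4*sin(u) is ≥ 0 throughout, so the area is a single integral of |4*sin(u)|.
∫[0,pi] (4*sin(u)) du = 8.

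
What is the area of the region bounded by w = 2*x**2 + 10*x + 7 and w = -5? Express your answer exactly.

Set the curves equal: 2*x**2 + 10*x + 7 = -5, so 2*x**2 + 10*x + 12 = 0, which factors as 2*(x + 2)*(x + 3) = 0. The curves meet at x = -3, -2.
On [-3, -2], w = -5 is on top; that piece has area ∫[-3,-2] (-(2*x**2 + 10*x + 12)) dx = 1/3.

1/3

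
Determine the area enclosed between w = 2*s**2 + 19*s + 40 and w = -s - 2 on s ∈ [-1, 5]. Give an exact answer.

576

On [-1, 5], (2*s**2 + 19*s + 40) - (-s - 2) = 2*s**2 + 20*s + 42 is ≥ 0 throughout, so the area is a single integral of |2*s**2 + 20*s + 42|.
∫[-1,5] (2*s**2 + 20*s + 42) ds = 576.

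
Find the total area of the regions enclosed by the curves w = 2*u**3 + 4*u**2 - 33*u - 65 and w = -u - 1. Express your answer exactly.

Set the curves equal: 2*u**3 + 4*u**2 - 33*u - 65 = -u - 1, so 2*u**3 + 4*u**2 - 32*u - 64 = 0, which factors as 2*(u - 4)*(u + 2)*(u + 4) = 0. The curves meet at u = -4, -2, 4.
On [-4, -2], w = 2*u**3 + 4*u**2 - 33*u - 65 is on top; that piece has area ∫[-4,-2] (2*u**3 + 4*u**2 - 32*u - 64) du = 56/3.
On [-2, 4], w = -u - 1 is on top; that piece has area ∫[-2,4] (-(2*u**3 + 4*u**2 - 32*u - 64)) du = 360.
Total enclosed area = 56/3 + 360 = 1136/3.

1136/3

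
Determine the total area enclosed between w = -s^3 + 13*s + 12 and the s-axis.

407/4

The curve meets the s-axis where -s^3 + 13*s + 12 = 0, i.e. -(s - 4)*(s + 1)*(s + 3) = 0, at s = -3, -1, 4.
On [-3, -1] the curve lies below the axis; ∫[-3,-1] (-s^3 + 13*s + 12) ds = -8, giving area 8.
On [-1, 4] the curve lies above the axis; ∫[-1,4] (-s^3 + 13*s + 12) ds = 375/4, giving area 375/4.
Total area = 8 + 375/4 = 407/4.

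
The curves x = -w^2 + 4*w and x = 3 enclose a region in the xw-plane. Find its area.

4/3

Both boundary curves give x as a function of w, so integrate with respect to w. Setting them equal: -w^2 + 4*w - 3 = 0, i.e. -(w - 3)*(w - 1) = 0, so they meet at w = 1, 3.
For w in [1, 3], x = -w^2 + 4*w is on the right; area = ∫[1,3] (-w^2 + 4*w - 3) dw = 4/3.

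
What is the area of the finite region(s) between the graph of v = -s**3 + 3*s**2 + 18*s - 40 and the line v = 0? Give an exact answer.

999/4

The curve meets the s-axis where -s**3 + 3*s**2 + 18*s - 40 = 0, i.e. -(s - 5)*(s - 2)*(s + 4) = 0, at s = -4, 2, 5.
On [-4, 2] the curve lies below the axis; ∫[-4,2] (-s**3 + 3*s**2 + 18*s - 40) ds = -216, giving area 216.
On [2, 5] the curve lies above the axis; ∫[2,5] (-s**3 + 3*s**2 + 18*s - 40) ds = 135/4, giving area 135/4.
Total area = 216 + 135/4 = 999/4.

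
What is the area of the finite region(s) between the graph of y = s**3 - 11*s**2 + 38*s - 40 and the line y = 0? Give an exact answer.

The curve meets the s-axis where s**3 - 11*s**2 + 38*s - 40 = 0, i.e. (s - 5)*(s - 4)*(s - 2) = 0, at s = 2, 4, 5.
On [2, 4] the curve lies above the axis; ∫[2,4] (s**3 - 11*s**2 + 38*s - 40) ds = 8/3, giving area 8/3.
On [4, 5] the curve lies below the axis; ∫[4,5] (s**3 - 11*s**2 + 38*s - 40) ds = -5/12, giving area 5/12.
Total area = 8/3 + 5/12 = 37/12.

37/12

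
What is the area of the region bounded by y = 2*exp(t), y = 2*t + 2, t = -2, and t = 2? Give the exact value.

-8 - 2*exp(-2) + 2*exp(2)

On [-2, 2], (2*exp(t)) - (2*t + 2) = -2*t + 2*exp(t) - 2 is ≥ 0 throughout, so the area is a single integral of |-2*t + 2*exp(t) - 2|.
∫[-2,2] (-2*t + 2*exp(t) - 2) dt = -8 - 2*exp(-2) + 2*exp(2).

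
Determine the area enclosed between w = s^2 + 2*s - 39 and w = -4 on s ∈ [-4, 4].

712/3

On [-4, 4], (s^2 + 2*s - 39) - (-4) = s^2 + 2*s - 35 is ≤ 0 throughout, so the area is a single integral of |s^2 + 2*s - 35|.
∫[-4,4] (s^2 + 2*s - 35) ds = -712/3; the area of that piece is 712/3.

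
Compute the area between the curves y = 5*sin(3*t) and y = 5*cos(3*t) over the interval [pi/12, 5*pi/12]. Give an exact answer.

10*sqrt(2)/3

On [pi/12, 5*pi/12], (5*sin(3*t)) - (5*cos(3*t)) = 5*sin(3*t) - 5*cos(3*t) is ≥ 0 throughout, so the area is a single integral of |5*sin(3*t) - 5*cos(3*t)|.
∫[pi/12,5*pi/12] (5*sin(3*t) - 5*cos(3*t)) dt = 10*sqrt(2)/3.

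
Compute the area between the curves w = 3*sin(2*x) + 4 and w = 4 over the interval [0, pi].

The difference (3*sin(2*x) + 4) - (4) = 3*sin(2*x) changes sign at x = pi/2 inside [0, pi], so split the integral there.
∫[0,pi/2] (3*sin(2*x)) dx = 3.
∫[pi/2,pi] (3*sin(2*x)) dx = -3; the area of that piece is 3.
Total area = 3 + 3 = 6.

6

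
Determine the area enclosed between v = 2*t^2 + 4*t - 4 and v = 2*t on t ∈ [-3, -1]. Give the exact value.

6

The difference (2*t^2 + 4*t - 4) - (2*t) = 2*t^2 + 2*t - 4 changes sign at t = -2 inside [-3, -1], so split the integral there.
∫[-3,-2] (2*t^2 + 2*t - 4) dt = 11/3.
∫[-2,-1] (2*t^2 + 2*t - 4) dt = -7/3; the area of that piece is 7/3.
Total area = 11/3 + 7/3 = 6.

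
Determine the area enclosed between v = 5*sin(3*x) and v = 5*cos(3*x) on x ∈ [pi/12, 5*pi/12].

10*sqrt(2)/3

On [pi/12, 5*pi/12], (5*sin(3*x)) - (5*cos(3*x)) = 5*sin(3*x) - 5*cos(3*x) is ≥ 0 throughout, so the area is a single integral of |5*sin(3*x) - 5*cos(3*x)|.
∫[pi/12,5*pi/12] (5*sin(3*x) - 5*cos(3*x)) dx = 10*sqrt(2)/3.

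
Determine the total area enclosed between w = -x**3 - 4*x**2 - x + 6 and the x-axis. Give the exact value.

71/6

The curve meets the x-axis where -x**3 - 4*x**2 - x + 6 = 0, i.e. -(x - 1)*(x + 2)*(x + 3) = 0, at x = -3, -2, 1.
On [-3, -2] the curve lies below the axis; ∫[-3,-2] (-x**3 - 4*x**2 - x + 6) dx = -7/12, giving area 7/12.
On [-2, 1] the curve lies above the axis; ∫[-2,1] (-x**3 - 4*x**2 - x + 6) dx = 45/4, giving area 45/4.
Total area = 7/12 + 45/4 = 71/6.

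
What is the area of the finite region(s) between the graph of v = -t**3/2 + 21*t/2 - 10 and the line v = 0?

999/8

The curve meets the t-axis where -t**3/2 + 21*t/2 - 10 = 0, i.e. -(t - 4)*(t - 1)*(t + 5)/2 = 0, at t = -5, 1, 4.
On [-5, 1] the curve lies below the axis; ∫[-5,1] (-t**3/2 + 21*t/2 - 10) dt = -108, giving area 108.
On [1, 4] the curve lies above the axis; ∫[1,4] (-t**3/2 + 21*t/2 - 10) dt = 135/8, giving area 135/8.
Total area = 108 + 135/8 = 999/8.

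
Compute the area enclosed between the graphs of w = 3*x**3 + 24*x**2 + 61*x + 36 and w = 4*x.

37/4

Set the curves equal: 3*x**3 + 24*x**2 + 61*x + 36 = 4*x, so 3*x**3 + 24*x**2 + 57*x + 36 = 0, which factors as 3*(x + 1)*(x + 3)*(x + 4) = 0. The curves meet at x = -4, -3, -1.
On [-4, -3], w = 3*x**3 + 24*x**2 + 61*x + 36 is on top; that piece has area ∫[-4,-3] (3*x**3 + 24*x**2 + 57*x + 36) dx = 5/4.
On [-3, -1], w = 4*x is on top; that piece has area ∫[-3,-1] (-(3*x**3 + 24*x**2 + 57*x + 36)) dx = 8.
Total enclosed area = 5/4 + 8 = 37/4.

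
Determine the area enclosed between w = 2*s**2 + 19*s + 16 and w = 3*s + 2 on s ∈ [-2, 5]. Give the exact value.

1096/3

The difference (2*s**2 + 19*s + 16) - (3*s + 2) = 2*s**2 + 16*s + 14 changes sign at s = -1 inside [-2, 5], so split the integral there.
∫[-2,-1] (2*s**2 + 16*s + 14) ds = -16/3; the area of that piece is 16/3.
∫[-1,5] (2*s**2 + 16*s + 14) ds = 360.
Total area = 16/3 + 360 = 1096/3.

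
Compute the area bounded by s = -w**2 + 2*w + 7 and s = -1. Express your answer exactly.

Both boundary curves give s as a function of w, so integrate with respect to w. Setting them equal: -w**2 + 2*w + 8 = 0, i.e. -(w - 4)*(w + 2) = 0, so they meet at w = -2, 4.
For w in [-2, 4], s = -w**2 + 2*w + 7 is on the right; area = ∫[-2,4] (-w**2 + 2*w + 8) dw = 36.

36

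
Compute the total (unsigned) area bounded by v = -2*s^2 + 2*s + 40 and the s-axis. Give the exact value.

243

The curve meets the s-axis where -2*s^2 + 2*s + 40 = 0, i.e. -2*(s - 5)*(s + 4) = 0, at s = -4, 5.
On [-4, 5] the curve lies above the axis; ∫[-4,5] (-2*s^2 + 2*s + 40) ds = 243, giving area 243.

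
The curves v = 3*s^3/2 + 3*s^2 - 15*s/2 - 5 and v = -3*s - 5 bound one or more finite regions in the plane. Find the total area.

Set the curves equal: 3*s^3/2 + 3*s^2 - 15*s/2 - 5 = -3*s - 5, so 3*s^3/2 + 3*s^2 - 9*s/2 = 0, which factors as 3*s*(s - 1)*(s + 3)/2 = 0. The curves meet at s = -3, 0, 1.
On [-3, 0], v = 3*s^3/2 + 3*s^2 - 15*s/2 - 5 is on top; that piece has area ∫[-3,0] (3*s^3/2 + 3*s^2 - 9*s/2) ds = 135/8.
On [0, 1], v = -3*s - 5 is on top; that piece has area ∫[0,1] (-(3*s^3/2 + 3*s^2 - 9*s/2)) ds = 7/8.
Total enclosed area = 135/8 + 7/8 = 71/4.

71/4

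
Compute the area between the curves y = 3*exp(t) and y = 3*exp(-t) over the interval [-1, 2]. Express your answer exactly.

-12 + 3*exp(-2) + 3*exp(-1) + 3*exp(1) + 3*exp(2)

The difference (3*exp(t)) - (3*exp(-t)) = 3*exp(t) - 3*exp(-t) changes sign at t = 0 inside [-1, 2], so split the integral there.
∫[-1,0] (3*exp(t) - 3*exp(-t)) dt = -3*exp(1) - 3*exp(-1) + 6; the area of that piece is -6 + 3*exp(-1) + 3*exp(1).
∫[0,2] (3*exp(t) - 3*exp(-t)) dt = -6 + 3*exp(-2) + 3*exp(2).
Total area = (-6 + 3*exp(-1) + 3*exp(1)) + (-6 + 3*exp(-2) + 3*exp(2)) = -12 + 3*exp(-2) + 3*exp(-1) + 3*exp(1) + 3*exp(2).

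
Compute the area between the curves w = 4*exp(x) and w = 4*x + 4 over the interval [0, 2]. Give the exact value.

-20 + 4*exp(2)

On [0, 2], (4*exp(x)) - (4*x + 4) = -4*x + 4*exp(x) - 4 is ≥ 0 throughout, so the area is a single integral of |-4*x + 4*exp(x) - 4|.
∫[0,2] (-4*x + 4*exp(x) - 4) dx = -20 + 4*exp(2).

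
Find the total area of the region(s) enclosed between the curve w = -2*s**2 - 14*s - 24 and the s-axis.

1/3

The curve meets the s-axis where -2*s**2 - 14*s - 24 = 0, i.e. -2*(s + 3)*(s + 4) = 0, at s = -4, -3.
On [-4, -3] the curve lies above the axis; ∫[-4,-3] (-2*s**2 - 14*s - 24) ds = 1/3, giving area 1/3.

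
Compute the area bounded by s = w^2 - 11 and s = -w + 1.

Both boundary curves give s as a function of w, so integrate with respect to w. Setting them equal: w^2 + w - 12 = 0, i.e. (w - 3)*(w + 4) = 0, so they meet at w = -4, 3.
For w in [-4, 3], s = w^2 - 11 is on the left; area = ∫[-4,3] (-(w^2 + w - 12)) dw = 343/6.

343/6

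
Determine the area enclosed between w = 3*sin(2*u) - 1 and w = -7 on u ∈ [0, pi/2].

3 + 3*pi

On [0, pi/2], (3*sin(2*u) - 1) - (-7) = 3*sin(2*u) + 6 is ≥ 0 throughout, so the area is a single integral of |3*sin(2*u) + 6|.
∫[0,pi/2] (3*sin(2*u) + 6) du = 3 + 3*pi.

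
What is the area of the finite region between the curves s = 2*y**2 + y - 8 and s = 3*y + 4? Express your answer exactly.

Both boundary curves give s as a function of y, so integrate with respect to y. Setting them equal: 2*y**2 - 2*y - 12 = 0, i.e. 2*(y - 3)*(y + 2) = 0, so they meet at y = -2, 3.
For y in [-2, 3], s = 2*y**2 + y - 8 is on the left; area = ∫[-2,3] (-(2*y**2 - 2*y - 12)) dy = 125/3.

125/3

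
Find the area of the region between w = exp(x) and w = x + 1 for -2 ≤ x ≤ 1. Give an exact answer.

On [-2, 1], (exp(x)) - (x + 1) = -x + exp(x) - 1 is ≥ 0 throughout, so the area is a single integral of |-x + exp(x) - 1|.
∫[-2,1] (-x + exp(x) - 1) dx = -3/2 - exp(-2) + exp(1).

-3/2 - exp(-2) + exp(1)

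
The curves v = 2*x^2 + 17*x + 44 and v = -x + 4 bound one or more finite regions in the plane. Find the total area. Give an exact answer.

1/3

Set the curves equal: 2*x^2 + 17*x + 44 = -x + 4, so 2*x^2 + 18*x + 40 = 0, which factors as 2*(x + 4)*(x + 5) = 0. The curves meet at x = -5, -4.
On [-5, -4], v = -x + 4 is on top; that piece has area ∫[-5,-4] (-(2*x^2 + 18*x + 40)) dx = 1/3.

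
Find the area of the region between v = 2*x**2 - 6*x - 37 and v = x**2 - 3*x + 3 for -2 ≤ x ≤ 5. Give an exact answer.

On [-2, 5], (2*x**2 - 6*x - 37) - (x**2 - 3*x + 3) = x**2 - 3*x - 40 is ≤ 0 throughout, so the area is a single integral of |x**2 - 3*x - 40|.
∫[-2,5] (x**2 - 3*x - 40) dx = -1603/6; the area of that piece is 1603/6.

1603/6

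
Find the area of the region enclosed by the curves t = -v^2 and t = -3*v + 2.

Both boundary curves give t as a function of v, so integrate with respect to v. Setting them equal: -v^2 + 3*v - 2 = 0, i.e. -(v - 2)*(v - 1) = 0, so they meet at v = 1, 2.
For v in [1, 2], t = -v^2 is on the right; area = ∫[1,2] (-v^2 + 3*v - 2) dv = 1/6.

1/6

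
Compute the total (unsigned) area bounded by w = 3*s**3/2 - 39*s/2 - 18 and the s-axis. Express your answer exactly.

The curve meets the s-axis where 3*s**3/2 - 39*s/2 - 18 = 0, i.e. 3*(s - 4)*(s + 1)*(s + 3)/2 = 0, at s = -3, -1, 4.
On [-3, -1] the curve lies above the axis; ∫[-3,-1] (3*s**3/2 - 39*s/2 - 18) ds = 12, giving area 12.
On [-1, 4] the curve lies below the axis; ∫[-1,4] (3*s**3/2 - 39*s/2 - 18) ds = -1125/8, giving area 1125/8.
Total area = 12 + 1125/8 = 1221/8.

1221/8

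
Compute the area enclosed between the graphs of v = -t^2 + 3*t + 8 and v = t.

36

Set the curves equal: -t^2 + 3*t + 8 = t, so -t^2 + 2*t + 8 = 0, which factors as -(t - 4)*(t + 2) = 0. The curves meet at t = -2, 4.
On [-2, 4], v = -t^2 + 3*t + 8 is on top; that piece has area ∫[-2,4] (-t^2 + 2*t + 8) dt = 36.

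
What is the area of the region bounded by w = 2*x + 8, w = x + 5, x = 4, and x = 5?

15/2

On [4, 5], (2*x + 8) - (x + 5) = x + 3 is ≥ 0 throughout, so the area is a single integral of |x + 3|.
∫[4,5] (x + 3) dx = 15/2.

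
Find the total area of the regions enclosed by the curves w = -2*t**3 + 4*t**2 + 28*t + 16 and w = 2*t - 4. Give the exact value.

1741/6

Set the curves equal: -2*t**3 + 4*t**2 + 28*t + 16 = 2*t - 4, so -2*t**3 + 4*t**2 + 26*t + 20 = 0, which factors as -2*(t - 5)*(t + 1)*(t + 2) = 0. The curves meet at t = -2, -1, 5.
On [-2, -1], w = 2*t - 4 is on top; that piece has area ∫[-2,-1] (-(-2*t**3 + 4*t**2 + 26*t + 20)) dt = 13/6.
On [-1, 5], w = -2*t**3 + 4*t**2 + 28*t + 16 is on top; that piece has area ∫[-1,5] (-2*t**3 + 4*t**2 + 26*t + 20) dt = 288.
Total enclosed area = 13/6 + 288 = 1741/6.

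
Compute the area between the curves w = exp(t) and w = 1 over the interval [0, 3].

-4 + exp(3)

On [0, 3], (exp(t)) - (1) = exp(t) - 1 is ≥ 0 throughout, so the area is a single integral of |exp(t) - 1|.
∫[0,3] (exp(t) - 1) dt = -4 + exp(3).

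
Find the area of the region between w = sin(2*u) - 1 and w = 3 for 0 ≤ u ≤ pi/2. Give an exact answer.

-1 + 2*pi

On [0, pi/2], (sin(2*u) - 1) - (3) = sin(2*u) - 4 is ≤ 0 throughout, so the area is a single integral of |sin(2*u) - 4|.
∫[0,pi/2] (sin(2*u) - 4) du = 1 - 2*pi; the area of that piece is -1 + 2*pi.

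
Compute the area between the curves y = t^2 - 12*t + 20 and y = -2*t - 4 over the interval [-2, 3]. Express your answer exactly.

320/3

On [-2, 3], (t^2 - 12*t + 20) - (-2*t - 4) = t^2 - 10*t + 24 is ≥ 0 throughout, so the area is a single integral of |t^2 - 10*t + 24|.
∫[-2,3] (t^2 - 10*t + 24) dt = 320/3.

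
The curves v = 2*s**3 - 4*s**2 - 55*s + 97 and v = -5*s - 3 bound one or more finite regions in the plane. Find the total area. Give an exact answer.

Set the curves equal: 2*s**3 - 4*s**2 - 55*s + 97 = -5*s - 3, so 2*s**3 - 4*s**2 - 50*s + 100 = 0, which factors as 2*(s - 5)*(s - 2)*(s + 5) = 0. The curves meet at s = -5, 2, 5.
On [-5, 2], v = 2*s**3 - 4*s**2 - 55*s + 97 is on top; that piece has area ∫[-5,2] (2*s**3 - 4*s**2 - 50*s + 100) ds = 4459/6.
On [2, 5], v = -5*s - 3 is on top; that piece has area ∫[2,5] (-(2*s**3 - 4*s**2 - 50*s + 100)) ds = 153/2.
Total enclosed area = 4459/6 + 153/2 = 2459/3.

2459/3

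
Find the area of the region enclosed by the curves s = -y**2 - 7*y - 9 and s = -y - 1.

Both boundary curves give s as a function of y, so integrate with respect to y. Setting them equal: -y**2 - 6*y - 8 = 0, i.e. -(y + 2)*(y + 4) = 0, so they meet at y = -4, -2.
For y in [-4, -2], s = -y**2 - 7*y - 9 is on the right; area = ∫[-4,-2] (-y**2 - 6*y - 8) dy = 4/3.

4/3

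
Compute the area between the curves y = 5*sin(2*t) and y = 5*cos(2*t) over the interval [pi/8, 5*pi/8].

On [pi/8, 5*pi/8], (5*sin(2*t)) - (5*cos(2*t)) = 5*sin(2*t) - 5*cos(2*t) is ≥ 0 throughout, so the area is a single integral of |5*sin(2*t) - 5*cos(2*t)|.
∫[pi/8,5*pi/8] (5*sin(2*t) - 5*cos(2*t)) dt = 5*sqrt(2).

5*sqrt(2)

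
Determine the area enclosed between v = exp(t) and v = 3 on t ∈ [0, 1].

4 - exp(1)

On [0, 1], (exp(t)) - (3) = exp(t) - 3 is ≤ 0 throughout, so the area is a single integral of |exp(t) - 3|.
∫[0,1] (exp(t) - 3) dt = -4 + exp(1); the area of that piece is 4 - exp(1).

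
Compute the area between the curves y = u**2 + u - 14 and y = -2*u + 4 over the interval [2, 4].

9

The difference (u**2 + u - 14) - (-2*u + 4) = u**2 + 3*u - 18 changes sign at u = 3 inside [2, 4], so split the integral there.
∫[2,3] (u**2 + 3*u - 18) du = -25/6; the area of that piece is 25/6.
∫[3,4] (u**2 + 3*u - 18) du = 29/6.
Total area = 25/6 + 29/6 = 9.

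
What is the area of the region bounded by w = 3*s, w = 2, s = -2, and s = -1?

13/2

On [-2, -1], (3*s) - (2) = 3*s - 2 is ≤ 0 throughout, so the area is a single integral of |3*s - 2|.
∫[-2,-1] (3*s - 2) ds = -13/2; the area of that piece is 13/2.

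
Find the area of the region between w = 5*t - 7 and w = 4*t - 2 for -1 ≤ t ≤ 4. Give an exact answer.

35/2

On [-1, 4], (5*t - 7) - (4*t - 2) = t - 5 is ≤ 0 throughout, so the area is a single integral of |t - 5|.
∫[-1,4] (t - 5) dt = -35/2; the area of that piece is 35/2.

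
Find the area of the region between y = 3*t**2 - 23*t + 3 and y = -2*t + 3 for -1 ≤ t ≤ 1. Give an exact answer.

21

The difference (3*t**2 - 23*t + 3) - (-2*t + 3) = 3*t**2 - 21*t changes sign at t = 0 inside [-1, 1], so split the integral there.
∫[-1,0] (3*t**2 - 21*t) dt = 23/2.
∫[0,1] (3*t**2 - 21*t) dt = -19/2; the area of that piece is 19/2.
Total area = 23/2 + 19/2 = 21.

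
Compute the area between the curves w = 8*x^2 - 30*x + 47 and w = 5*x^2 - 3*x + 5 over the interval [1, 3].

The difference (8*x^2 - 30*x + 47) - (5*x^2 - 3*x + 5) = 3*x^2 - 27*x + 42 changes sign at x = 2 inside [1, 3], so split the integral there.
∫[1,2] (3*x^2 - 27*x + 42) dx = 17/2.
∫[2,3] (3*x^2 - 27*x + 42) dx = -13/2; the area of that piece is 13/2.
Total area = 17/2 + 13/2 = 15.

15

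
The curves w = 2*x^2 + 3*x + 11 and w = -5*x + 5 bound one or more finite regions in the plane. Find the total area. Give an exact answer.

8/3

Set the curves equal: 2*x^2 + 3*x + 11 = -5*x + 5, so 2*x^2 + 8*x + 6 = 0, which factors as 2*(x + 1)*(x + 3) = 0. The curves meet at x = -3, -1.
On [-3, -1], w = -5*x + 5 is on top; that piece has area ∫[-3,-1] (-(2*x^2 + 8*x + 6)) dx = 8/3.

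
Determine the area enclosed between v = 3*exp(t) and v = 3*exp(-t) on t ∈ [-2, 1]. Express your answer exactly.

-12 + 3*exp(-2) + 3*exp(-1) + 3*exp(1) + 3*exp(2)

The difference (3*exp(t)) - (3*exp(-t)) = 3*exp(t) - 3*exp(-t) changes sign at t = 0 inside [-2, 1], so split the integral there.
∫[-2,0] (3*exp(t) - 3*exp(-t)) dt = -3*exp(2) - 3*exp(-2) + 6; the area of that piece is -6 + 3*exp(-2) + 3*exp(2).
∫[0,1] (3*exp(t) - 3*exp(-t)) dt = -6 + 3*exp(-1) + 3*exp(1).
Total area = (-6 + 3*exp(-2) + 3*exp(2)) + (-6 + 3*exp(-1) + 3*exp(1)) = -12 + 3*exp(-2) + 3*exp(-1) + 3*exp(1) + 3*exp(2).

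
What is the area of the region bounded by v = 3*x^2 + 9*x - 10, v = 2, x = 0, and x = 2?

The difference (3*x^2 + 9*x - 10) - (2) = 3*x^2 + 9*x - 12 changes sign at x = 1 inside [0, 2], so split the integral there.
∫[0,1] (3*x^2 + 9*x - 12) dx = -13/2; the area of that piece is 13/2.
∫[1,2] (3*x^2 + 9*x - 12) dx = 17/2.
Total area = 13/2 + 17/2 = 15.

15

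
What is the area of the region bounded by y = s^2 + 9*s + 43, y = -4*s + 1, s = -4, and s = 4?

On [-4, 4], (s^2 + 9*s + 43) - (-4*s + 1) = s^2 + 13*s + 42 is ≥ 0 throughout, so the area is a single integral of |s^2 + 13*s + 42|.
∫[-4,4] (s^2 + 13*s + 42) ds = 1136/3.

1136/3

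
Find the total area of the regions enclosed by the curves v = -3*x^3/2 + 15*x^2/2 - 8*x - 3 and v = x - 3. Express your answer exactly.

37/8

Set the curves equal: -3*x^3/2 + 15*x^2/2 - 8*x - 3 = x - 3, so -3*x^3/2 + 15*x^2/2 - 9*x = 0, which factors as -3*x*(x - 3)*(x - 2)/2 = 0. The curves meet at x = 0, 2, 3.
On [0, 2], v = x - 3 is on top; that piece has area ∫[0,2] (-(-3*x^3/2 + 15*x^2/2 - 9*x)) dx = 4.
On [2, 3], v = -3*x^3/2 + 15*x^2/2 - 8*x - 3 is on top; that piece has area ∫[2,3] (-3*x^3/2 + 15*x^2/2 - 9*x) dx = 5/8.
Total enclosed area = 4 + 5/8 = 37/8.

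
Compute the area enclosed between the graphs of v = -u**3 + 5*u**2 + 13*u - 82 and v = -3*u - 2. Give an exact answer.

5137/12

Set the curves equal: -u**3 + 5*u**2 + 13*u - 82 = -3*u - 2, so -u**3 + 5*u**2 + 16*u - 80 = 0, which factors as -(u - 5)*(u - 4)*(u + 4) = 0. The curves meet at u = -4, 4, 5.
On [-4, 4], v = -3*u - 2 is on top; that piece has area ∫[-4,4] (-(-u**3 + 5*u**2 + 16*u - 80)) du = 1280/3.
On [4, 5], v = -u**3 + 5*u**2 + 13*u - 82 is on top; that piece has area ∫[4,5] (-u**3 + 5*u**2 + 16*u - 80) du = 17/12.
Total enclosed area = 1280/3 + 17/12 = 5137/12.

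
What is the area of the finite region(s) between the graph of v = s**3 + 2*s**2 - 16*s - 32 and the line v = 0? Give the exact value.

568/3

The curve meets the s-axis where s**3 + 2*s**2 - 16*s - 32 = 0, i.e. (s - 4)*(s + 2)*(s + 4) = 0, at s = -4, -2, 4.
On [-4, -2] the curve lies above the axis; ∫[-4,-2] (s**3 + 2*s**2 - 16*s - 32) ds = 28/3, giving area 28/3.
On [-2, 4] the curve lies below the axis; ∫[-2,4] (s**3 + 2*s**2 - 16*s - 32) ds = -180, giving area 180.
Total area = 28/3 + 180 = 568/3.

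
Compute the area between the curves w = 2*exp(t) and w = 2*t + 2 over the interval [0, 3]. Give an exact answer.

On [0, 3], (2*exp(t)) - (2*t + 2) = -2*t + 2*exp(t) - 2 is ≥ 0 throughout, so the area is a single integral of |-2*t + 2*exp(t) - 2|.
∫[0,3] (-2*t + 2*exp(t) - 2) dt = -17 + 2*exp(3).

-17 + 2*exp(3)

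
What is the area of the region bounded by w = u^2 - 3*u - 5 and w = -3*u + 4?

36

Set the curves equal: u^2 - 3*u - 5 = -3*u + 4, so u^2 - 9 = 0, which factors as (u - 3)*(u + 3) = 0. The curves meet at u = -3, 3.
On [-3, 3], w = -3*u + 4 is on top; that piece has area ∫[-3,3] (-(u^2 - 9)) du = 36.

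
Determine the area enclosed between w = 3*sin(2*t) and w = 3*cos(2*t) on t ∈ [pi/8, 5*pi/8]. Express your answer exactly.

On [pi/8, 5*pi/8], (3*sin(2*t)) - (3*cos(2*t)) = 3*sin(2*t) - 3*cos(2*t) is ≥ 0 throughout, so the area is a single integral of |3*sin(2*t) - 3*cos(2*t)|.
∫[pi/8,5*pi/8] (3*sin(2*t) - 3*cos(2*t)) dt = 3*sqrt(2).

3*sqrt(2)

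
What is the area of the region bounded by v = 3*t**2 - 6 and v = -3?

4

Set the curves equal: 3*t**2 - 6 = -3, so 3*t**2 - 3 = 0, which factors as 3*(t - 1)*(t + 1) = 0. The curves meet at t = -1, 1.
On [-1, 1], v = -3 is on top; that piece has area ∫[-1,1] (-(3*t**2 - 3)) dt = 4.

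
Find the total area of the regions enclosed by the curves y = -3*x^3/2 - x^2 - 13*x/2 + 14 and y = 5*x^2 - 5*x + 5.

71/4

Set the curves equal: -3*x^3/2 - x^2 - 13*x/2 + 14 = 5*x^2 - 5*x + 5, so -3*x^3/2 - 6*x^2 - 3*x/2 + 9 = 0, which factors as -3*(x - 1)*(x + 2)*(x + 3)/2 = 0. The curves meet at x = -3, -2, 1.
On [-3, -2], y = 5*x^2 - 5*x + 5 is on top; that piece has area ∫[-3,-2] (-(-3*x^3/2 - 6*x^2 - 3*x/2 + 9)) dx = 7/8.
On [-2, 1], y = -3*x^3/2 - x^2 - 13*x/2 + 14 is on top; that piece has area ∫[-2,1] (-3*x^3/2 - 6*x^2 - 3*x/2 + 9) dx = 135/8.
Total enclosed area = 7/8 + 135/8 = 71/4.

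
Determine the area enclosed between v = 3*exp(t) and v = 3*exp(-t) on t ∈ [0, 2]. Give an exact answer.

-6 + 3*exp(-2) + 3*exp(2)

On [0, 2], (3*exp(t)) - (3*exp(-t)) = 3*exp(t) - 3*exp(-t) is ≥ 0 throughout, so the area is a single integral of |3*exp(t) - 3*exp(-t)|.
∫[0,2] (3*exp(t) - 3*exp(-t)) dt = -6 + 3*exp(-2) + 3*exp(2).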